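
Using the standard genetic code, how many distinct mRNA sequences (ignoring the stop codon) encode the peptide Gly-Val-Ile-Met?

Gly: 4 codons.
Val: 4 codons.
Ile: 3 codons.
Met: 1 codon.
4 × 4 × 3 × 1 = 48.

48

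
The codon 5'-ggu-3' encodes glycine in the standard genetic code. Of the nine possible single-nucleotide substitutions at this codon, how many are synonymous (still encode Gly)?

Position 1: none → 0 synonymous.
Position 2: none → 0 synonymous.
Position 3: GGC, GGA, GGG → 3 synonymous.
Total: 0 + 0 + 3 = 3.

3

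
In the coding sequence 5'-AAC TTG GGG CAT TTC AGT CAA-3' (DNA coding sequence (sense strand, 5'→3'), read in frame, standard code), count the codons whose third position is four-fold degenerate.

1

Codon 1 AAC (Asn): third position 2-fold.
Codon 2 TTG (Leu): third position 2-fold.
Codon 3 GGG (Gly): third position 4-fold.
Codon 4 CAT (His): third position 2-fold.
Codon 5 TTC (Phe): third position 2-fold.
Codon 6 AGT (Ser): third position 2-fold.
Codon 7 CAA (Gln): third position 2-fold.
Four-fold degenerate third positions: 1.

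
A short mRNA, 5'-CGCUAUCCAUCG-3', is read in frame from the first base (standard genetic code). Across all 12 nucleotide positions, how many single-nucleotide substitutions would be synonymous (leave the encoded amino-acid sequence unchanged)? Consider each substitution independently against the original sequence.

10

Codon 1 (CGC, Arg): 3 synonymous substitutions.
Codon 2 (UAU, Tyr): 1 synonymous substitution.
Codon 3 (CCA, Pro): 3 synonymous substitutions.
Codon 4 (UCG, Ser): 3 synonymous substitutions.
Total: 3 + 1 + 3 + 3 = 10.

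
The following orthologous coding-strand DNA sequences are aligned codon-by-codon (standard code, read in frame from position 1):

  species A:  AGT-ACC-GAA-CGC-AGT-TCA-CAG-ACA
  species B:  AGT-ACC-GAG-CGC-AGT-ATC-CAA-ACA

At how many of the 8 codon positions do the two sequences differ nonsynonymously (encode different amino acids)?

Codon 1: AGT Ser / AGT Ser — identical.
Codon 2: ACC Thr / ACC Thr — identical.
Codon 3: GAA Glu / GAG Glu — synonymous.
Codon 4: CGC Arg / CGC Arg — identical.
Codon 5: AGT Ser / AGT Ser — identical.
Codon 6: TCA Ser / ATC Ile — nonsynonymous.
Codon 7: CAG Gln / CAA Gln — synonymous.
Codon 8: ACA Thr / ACA Thr — identical.
Nonsynonymous differences: 1.

1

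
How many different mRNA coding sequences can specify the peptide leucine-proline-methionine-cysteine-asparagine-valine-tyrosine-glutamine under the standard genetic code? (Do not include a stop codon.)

Leu: 6 codons.
Pro: 4 codons.
Met: 1 codon.
Cys: 2 codons.
Asn: 2 codons.
Val: 4 codons.
Tyr: 2 codons.
Gln: 2 codons.
6 × 4 × 1 × 2 × 2 × 4 × 2 × 2 = 1536.

1536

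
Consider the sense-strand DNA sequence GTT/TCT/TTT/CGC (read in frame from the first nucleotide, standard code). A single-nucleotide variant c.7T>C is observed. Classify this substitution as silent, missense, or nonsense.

Position 7 falls in codon 3: TTT → Phe.
After the substitution the codon is CTT → Leu.
Phe ≠ Leu, so this is a missense mutation.

missense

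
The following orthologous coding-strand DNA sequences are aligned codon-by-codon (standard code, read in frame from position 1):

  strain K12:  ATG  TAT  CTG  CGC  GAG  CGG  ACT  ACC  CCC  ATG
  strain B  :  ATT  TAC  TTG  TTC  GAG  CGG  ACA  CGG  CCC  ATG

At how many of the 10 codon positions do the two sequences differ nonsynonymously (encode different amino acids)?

3

Codon 1: ATG Met / ATT Ile — nonsynonymous.
Codon 2: TAT Tyr / TAC Tyr — synonymous.
Codon 3: CTG Leu / TTG Leu — synonymous.
Codon 4: CGC Arg / TTC Phe — nonsynonymous.
Codon 5: GAG Glu / GAG Glu — identical.
Codon 6: CGG Arg / CGG Arg — identical.
Codon 7: ACT Thr / ACA Thr — synonymous.
Codon 8: ACC Thr / CGG Arg — nonsynonymous.
Codon 9: CCC Pro / CCC Pro — identical.
Codon 10: ATG Met / ATG Met — identical.
Nonsynonymous differences: 3.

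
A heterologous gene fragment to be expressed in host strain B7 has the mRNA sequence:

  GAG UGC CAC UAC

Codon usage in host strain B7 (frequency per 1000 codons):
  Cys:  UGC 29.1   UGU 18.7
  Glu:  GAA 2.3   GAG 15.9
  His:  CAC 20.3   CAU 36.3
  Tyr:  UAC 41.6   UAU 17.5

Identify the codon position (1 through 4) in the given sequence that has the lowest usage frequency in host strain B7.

1

Codon 1 GAG (Glu): 15.9 per 1000.
Codon 2 UGC (Cys): 29.1 per 1000.
Codon 3 CAC (His): 20.3 per 1000.
Codon 4 UAC (Tyr): 41.6 per 1000.
Lowest frequency is 15.9 at codon 1.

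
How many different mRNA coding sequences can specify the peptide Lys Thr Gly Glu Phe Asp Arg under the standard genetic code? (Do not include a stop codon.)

1536

Lys: 2 codons.
Thr: 4 codons.
Gly: 4 codons.
Glu: 2 codons.
Phe: 2 codons.
Asp: 2 codons.
Arg: 6 codons.
2 × 4 × 4 × 2 × 2 × 2 × 6 = 1536.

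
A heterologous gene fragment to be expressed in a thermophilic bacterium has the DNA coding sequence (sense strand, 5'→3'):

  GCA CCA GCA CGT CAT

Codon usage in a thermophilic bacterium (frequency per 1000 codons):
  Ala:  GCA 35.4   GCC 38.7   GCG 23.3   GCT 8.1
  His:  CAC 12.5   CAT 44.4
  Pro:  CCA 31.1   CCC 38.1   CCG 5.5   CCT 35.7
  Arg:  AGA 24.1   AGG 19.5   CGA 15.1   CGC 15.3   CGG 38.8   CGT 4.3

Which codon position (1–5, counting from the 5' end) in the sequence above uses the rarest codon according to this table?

Codon 1 GCA (Ala): 35.4 per 1000.
Codon 2 CCA (Pro): 31.1 per 1000.
Codon 3 GCA (Ala): 35.4 per 1000.
Codon 4 CGT (Arg): 4.3 per 1000.
Codon 5 CAT (His): 44.4 per 1000.
Lowest frequency is 4.3 at codon 4.

4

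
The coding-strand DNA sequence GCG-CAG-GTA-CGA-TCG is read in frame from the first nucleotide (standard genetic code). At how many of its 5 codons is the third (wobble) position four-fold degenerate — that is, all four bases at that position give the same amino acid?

Codon 1 GCG (Ala): third position 4-fold.
Codon 2 CAG (Gln): third position 2-fold.
Codon 3 GTA (Val): third position 4-fold.
Codon 4 CGA (Arg): third position 4-fold.
Codon 5 TCG (Ser): third position 4-fold.
Four-fold degenerate third positions: 4.

4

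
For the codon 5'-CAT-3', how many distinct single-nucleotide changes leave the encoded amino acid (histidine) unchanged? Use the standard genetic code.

Position 1: none → 0 synonymous.
Position 2: none → 0 synonymous.
Position 3: CAC → 1 synonymous.
Total: 0 + 0 + 1 = 1.

1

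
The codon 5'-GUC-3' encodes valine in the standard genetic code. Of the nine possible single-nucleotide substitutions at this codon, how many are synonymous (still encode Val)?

Position 1: none → 0 synonymous.
Position 2: none → 0 synonymous.
Position 3: GUU, GUA, GUG → 3 synonymous.
Total: 0 + 0 + 3 = 3.

3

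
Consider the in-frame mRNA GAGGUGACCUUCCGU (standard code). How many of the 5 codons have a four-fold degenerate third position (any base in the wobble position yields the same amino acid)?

Codon 1 GAG (Glu): third position 2-fold.
Codon 2 GUG (Val): third position 4-fold.
Codon 3 ACC (Thr): third position 4-fold.
Codon 4 UUC (Phe): third position 2-fold.
Codon 5 CGU (Arg): third position 4-fold.
Four-fold degenerate third positions: 3.

3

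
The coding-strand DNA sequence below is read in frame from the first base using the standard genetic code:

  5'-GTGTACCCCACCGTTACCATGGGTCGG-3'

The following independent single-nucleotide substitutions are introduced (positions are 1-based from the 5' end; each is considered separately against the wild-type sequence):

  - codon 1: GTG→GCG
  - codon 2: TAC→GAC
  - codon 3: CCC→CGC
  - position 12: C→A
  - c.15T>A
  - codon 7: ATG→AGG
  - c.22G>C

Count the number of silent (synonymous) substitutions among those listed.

Codon 1: GTG (Val) → GCG (Ala) — missense.
Codon 2: TAC (Tyr) → GAC (Asp) — missense.
Codon 3: CCC (Pro) → CGC (Arg) — missense.
Codon 4: ACC (Thr) → ACA (Thr) — synonymous.
Codon 5: GTT (Val) → GTA (Val) — synonymous.
Codon 7: ATG (Met) → AGG (Arg) — missense.
Codon 8: GGT (Gly) → CGT (Arg) — missense.
Synonymous: 2 of 7.

2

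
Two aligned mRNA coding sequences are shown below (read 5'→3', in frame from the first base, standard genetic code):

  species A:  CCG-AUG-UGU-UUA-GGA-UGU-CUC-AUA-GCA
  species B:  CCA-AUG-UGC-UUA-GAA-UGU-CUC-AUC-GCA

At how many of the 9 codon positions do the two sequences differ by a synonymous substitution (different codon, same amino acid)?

3

Codon 1: CCG Pro / CCA Pro — synonymous.
Codon 2: AUG Met / AUG Met — identical.
Codon 3: UGU Cys / UGC Cys — synonymous.
Codon 4: UUA Leu / UUA Leu — identical.
Codon 5: GGA Gly / GAA Glu — nonsynonymous.
Codon 6: UGU Cys / UGU Cys — identical.
Codon 7: CUC Leu / CUC Leu — identical.
Codon 8: AUA Ile / AUC Ile — synonymous.
Codon 9: GCA Ala / GCA Ala — identical.
Synonymous differences: 3.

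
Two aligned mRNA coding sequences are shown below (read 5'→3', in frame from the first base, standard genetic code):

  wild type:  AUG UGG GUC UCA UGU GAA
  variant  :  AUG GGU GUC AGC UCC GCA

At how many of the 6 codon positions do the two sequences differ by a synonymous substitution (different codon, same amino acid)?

Codon 1: AUG Met / AUG Met — identical.
Codon 2: UGG Trp / GGU Gly — nonsynonymous.
Codon 3: GUC Val / GUC Val — identical.
Codon 4: UCA Ser / AGC Ser — synonymous.
Codon 5: UGU Cys / UCC Ser — nonsynonymous.
Codon 6: GAA Glu / GCA Ala — nonsynonymous.
Synonymous differences: 1.

1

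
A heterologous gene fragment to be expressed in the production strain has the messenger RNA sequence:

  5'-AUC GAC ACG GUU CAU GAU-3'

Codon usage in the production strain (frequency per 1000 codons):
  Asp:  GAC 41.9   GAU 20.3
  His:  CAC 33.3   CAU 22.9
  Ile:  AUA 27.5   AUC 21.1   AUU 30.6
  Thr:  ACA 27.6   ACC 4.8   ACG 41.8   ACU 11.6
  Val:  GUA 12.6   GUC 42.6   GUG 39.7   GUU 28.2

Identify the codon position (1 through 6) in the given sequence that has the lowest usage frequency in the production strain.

6

Codon 1 AUC (Ile): 21.1 per 1000.
Codon 2 GAC (Asp): 41.9 per 1000.
Codon 3 ACG (Thr): 41.8 per 1000.
Codon 4 GUU (Val): 28.2 per 1000.
Codon 5 CAU (His): 22.9 per 1000.
Codon 6 GAU (Asp): 20.3 per 1000.
Lowest frequency is 20.3 at codon 6.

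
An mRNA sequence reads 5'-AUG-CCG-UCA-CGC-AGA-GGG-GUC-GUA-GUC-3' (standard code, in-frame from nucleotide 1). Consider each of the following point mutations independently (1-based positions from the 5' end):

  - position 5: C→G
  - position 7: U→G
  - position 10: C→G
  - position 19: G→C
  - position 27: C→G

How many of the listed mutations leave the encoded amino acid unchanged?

Codon 2: CCG (Pro) → CGG (Arg) — missense.
Codon 3: UCA (Ser) → GCA (Ala) — missense.
Codon 4: CGC (Arg) → GGC (Gly) — missense.
Codon 7: GUC (Val) → CUC (Leu) — missense.
Codon 9: GUC (Val) → GUG (Val) — synonymous.
Synonymous: 1 of 5.

1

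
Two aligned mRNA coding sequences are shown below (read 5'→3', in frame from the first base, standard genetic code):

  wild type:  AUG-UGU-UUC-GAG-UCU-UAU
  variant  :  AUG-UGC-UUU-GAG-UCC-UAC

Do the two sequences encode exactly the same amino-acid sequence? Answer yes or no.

yes

Codon 1: AUG Met / AUG Met — identical.
Codon 2: UGU Cys / UGC Cys — synonymous.
Codon 3: UUC Phe / UUU Phe — synonymous.
Codon 4: GAG Glu / GAG Glu — identical.
Codon 5: UCU Ser / UCC Ser — synonymous.
Codon 6: UAU Tyr / UAC Tyr — synonymous.
Nonsynonymous differences: 0 → same protein.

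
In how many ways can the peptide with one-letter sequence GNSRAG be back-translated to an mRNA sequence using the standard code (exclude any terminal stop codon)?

Gly: 4 codons.
Asn: 2 codons.
Ser: 6 codons.
Arg: 6 codons.
Ala: 4 codons.
Gly: 4 codons.
4 × 2 × 6 × 6 × 4 × 4 = 4608.

4608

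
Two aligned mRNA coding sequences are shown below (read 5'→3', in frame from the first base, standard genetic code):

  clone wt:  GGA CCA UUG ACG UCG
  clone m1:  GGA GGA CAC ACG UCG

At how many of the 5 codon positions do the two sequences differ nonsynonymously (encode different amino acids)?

2

Codon 1: GGA Gly / GGA Gly — identical.
Codon 2: CCA Pro / GGA Gly — nonsynonymous.
Codon 3: UUG Leu / CAC His — nonsynonymous.
Codon 4: ACG Thr / ACG Thr — identical.
Codon 5: UCG Ser / UCG Ser — identical.
Nonsynonymous differences: 2.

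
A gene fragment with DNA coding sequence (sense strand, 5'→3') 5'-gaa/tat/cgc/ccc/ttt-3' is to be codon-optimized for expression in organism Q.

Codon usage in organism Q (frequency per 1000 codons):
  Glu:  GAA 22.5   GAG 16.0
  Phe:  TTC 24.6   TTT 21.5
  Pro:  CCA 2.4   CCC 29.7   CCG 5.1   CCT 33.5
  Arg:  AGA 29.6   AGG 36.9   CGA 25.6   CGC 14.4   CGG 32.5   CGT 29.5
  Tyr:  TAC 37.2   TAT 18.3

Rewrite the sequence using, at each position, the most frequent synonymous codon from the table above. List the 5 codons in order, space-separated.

Codon 1 (Glu): best is GAA at 22.5.
Codon 2 (Tyr): best is TAC at 37.2.
Codon 3 (Arg): best is AGG at 36.9.
Codon 4 (Pro): best is CCT at 33.5.
Codon 5 (Phe): best is TTC at 24.6.

GAA TAC AGG CCT TTC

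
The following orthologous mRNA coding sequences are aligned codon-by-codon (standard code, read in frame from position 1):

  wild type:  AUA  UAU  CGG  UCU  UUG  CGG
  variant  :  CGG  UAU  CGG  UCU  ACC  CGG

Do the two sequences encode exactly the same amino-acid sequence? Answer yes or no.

no

Codon 1: AUA Ile / CGG Arg — nonsynonymous.
Codon 2: UAU Tyr / UAU Tyr — identical.
Codon 3: CGG Arg / CGG Arg — identical.
Codon 4: UCU Ser / UCU Ser — identical.
Codon 5: UUG Leu / ACC Thr — nonsynonymous.
Codon 6: CGG Arg / CGG Arg — identical.
Nonsynonymous differences: 2 → different protein.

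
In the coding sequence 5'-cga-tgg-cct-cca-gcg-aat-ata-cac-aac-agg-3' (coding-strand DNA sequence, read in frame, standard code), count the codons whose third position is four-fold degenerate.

4

Codon 1 CGA (Arg): third position 4-fold.
Codon 2 TGG (Trp): third position 1-fold.
Codon 3 CCT (Pro): third position 4-fold.
Codon 4 CCA (Pro): third position 4-fold.
Codon 5 GCG (Ala): third position 4-fold.
Codon 6 AAT (Asn): third position 2-fold.
Codon 7 ATA (Ile): third position 3-fold.
Codon 8 CAC (His): third position 2-fold.
Codon 9 AAC (Asn): third position 2-fold.
Codon 10 AGG (Arg): third position 2-fold.
Four-fold degenerate third positions: 4.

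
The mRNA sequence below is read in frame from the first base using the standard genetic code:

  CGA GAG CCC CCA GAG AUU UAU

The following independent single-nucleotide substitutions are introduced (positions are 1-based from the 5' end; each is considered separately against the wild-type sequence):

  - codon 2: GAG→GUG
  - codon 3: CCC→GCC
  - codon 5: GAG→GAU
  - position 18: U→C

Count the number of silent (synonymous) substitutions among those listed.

1

Codon 2: GAG (Glu) → GUG (Val) — missense.
Codon 3: CCC (Pro) → GCC (Ala) — missense.
Codon 5: GAG (Glu) → GAU (Asp) — missense.
Codon 6: AUU (Ile) → AUC (Ile) — synonymous.
Synonymous: 1 of 4.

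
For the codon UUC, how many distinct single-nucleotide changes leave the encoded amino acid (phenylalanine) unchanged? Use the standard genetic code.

1

Position 1: none → 0 synonymous.
Position 2: none → 0 synonymous.
Position 3: UUU → 1 synonymous.
Total: 0 + 0 + 1 = 1.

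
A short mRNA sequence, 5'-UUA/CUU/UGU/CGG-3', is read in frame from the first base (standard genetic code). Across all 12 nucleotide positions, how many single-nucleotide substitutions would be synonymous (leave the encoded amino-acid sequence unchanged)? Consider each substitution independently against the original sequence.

Codon 1 (UUA, Leu): 2 synonymous substitutions.
Codon 2 (CUU, Leu): 3 synonymous substitutions.
Codon 3 (UGU, Cys): 1 synonymous substitution.
Codon 4 (CGG, Arg): 4 synonymous substitutions.
Total: 2 + 3 + 1 + 4 = 10.

10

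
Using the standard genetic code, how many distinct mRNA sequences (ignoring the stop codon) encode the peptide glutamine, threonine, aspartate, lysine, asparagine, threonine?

256

Gln: 2 codons.
Thr: 4 codons.
Asp: 2 codons.
Lys: 2 codons.
Asn: 2 codons.
Thr: 4 codons.
2 × 4 × 2 × 2 × 2 × 4 = 256.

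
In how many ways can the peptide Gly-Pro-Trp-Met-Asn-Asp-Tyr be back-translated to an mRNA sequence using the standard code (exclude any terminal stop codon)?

128

Gly: 4 codons.
Pro: 4 codons.
Trp: 1 codon.
Met: 1 codon.
Asn: 2 codons.
Asp: 2 codons.
Tyr: 2 codons.
4 × 4 × 1 × 1 × 2 × 2 × 2 = 128.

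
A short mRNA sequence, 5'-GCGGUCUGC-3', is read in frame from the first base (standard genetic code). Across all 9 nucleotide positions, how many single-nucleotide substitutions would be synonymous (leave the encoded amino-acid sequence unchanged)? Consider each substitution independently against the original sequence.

Codon 1 (GCG, Ala): 3 synonymous substitutions.
Codon 2 (GUC, Val): 3 synonymous substitutions.
Codon 3 (UGC, Cys): 1 synonymous substitution.
Total: 3 + 3 + 1 = 7.

7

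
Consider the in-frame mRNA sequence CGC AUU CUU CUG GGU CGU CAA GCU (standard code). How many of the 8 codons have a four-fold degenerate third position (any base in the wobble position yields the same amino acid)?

6

Codon 1 CGC (Arg): third position 4-fold.
Codon 2 AUU (Ile): third position 3-fold.
Codon 3 CUU (Leu): third position 4-fold.
Codon 4 CUG (Leu): third position 4-fold.
Codon 5 GGU (Gly): third position 4-fold.
Codon 6 CGU (Arg): third position 4-fold.
Codon 7 CAA (Gln): third position 2-fold.
Codon 8 GCU (Ala): third position 4-fold.
Four-fold degenerate third positions: 6.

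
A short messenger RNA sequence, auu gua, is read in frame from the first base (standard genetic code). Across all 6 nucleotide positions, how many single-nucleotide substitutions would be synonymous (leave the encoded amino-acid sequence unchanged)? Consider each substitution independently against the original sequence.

5

Codon 1 (AUU, Ile): 2 synonymous substitutions.
Codon 2 (GUA, Val): 3 synonymous substitutions.
Total: 2 + 3 = 5.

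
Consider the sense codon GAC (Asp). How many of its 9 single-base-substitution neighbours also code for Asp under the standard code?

1

Position 1: none → 0 synonymous.
Position 2: none → 0 synonymous.
Position 3: GAU → 1 synonymous.
Total: 0 + 0 + 1 = 1.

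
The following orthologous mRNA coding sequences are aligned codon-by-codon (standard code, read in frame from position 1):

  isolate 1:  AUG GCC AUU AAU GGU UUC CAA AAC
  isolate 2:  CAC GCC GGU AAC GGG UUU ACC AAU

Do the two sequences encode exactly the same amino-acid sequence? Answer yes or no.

Codon 1: AUG Met / CAC His — nonsynonymous.
Codon 2: GCC Ala / GCC Ala — identical.
Codon 3: AUU Ile / GGU Gly — nonsynonymous.
Codon 4: AAU Asn / AAC Asn — synonymous.
Codon 5: GGU Gly / GGG Gly — synonymous.
Codon 6: UUC Phe / UUU Phe — synonymous.
Codon 7: CAA Gln / ACC Thr — nonsynonymous.
Codon 8: AAC Asn / AAU Asn — synonymous.
Nonsynonymous differences: 3 → different protein.

no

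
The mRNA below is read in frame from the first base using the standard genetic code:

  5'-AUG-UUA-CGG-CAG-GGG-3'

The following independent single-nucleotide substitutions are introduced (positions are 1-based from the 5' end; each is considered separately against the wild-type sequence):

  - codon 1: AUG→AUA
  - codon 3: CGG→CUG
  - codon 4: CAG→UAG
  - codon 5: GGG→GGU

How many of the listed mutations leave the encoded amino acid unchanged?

Codon 1: AUG (Met) → AUA (Ile) — missense.
Codon 3: CGG (Arg) → CUG (Leu) — missense.
Codon 4: CAG (Gln) → UAG (Stop) — nonsense.
Codon 5: GGG (Gly) → GGU (Gly) — synonymous.
Synonymous: 1 of 4.

1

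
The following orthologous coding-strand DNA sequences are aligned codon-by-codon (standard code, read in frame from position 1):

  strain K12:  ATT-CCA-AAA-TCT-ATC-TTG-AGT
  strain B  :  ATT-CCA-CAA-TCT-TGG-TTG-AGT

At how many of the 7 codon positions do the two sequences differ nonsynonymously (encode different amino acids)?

2

Codon 1: ATT Ile / ATT Ile — identical.
Codon 2: CCA Pro / CCA Pro — identical.
Codon 3: AAA Lys / CAA Gln — nonsynonymous.
Codon 4: TCT Ser / TCT Ser — identical.
Codon 5: ATC Ile / TGG Trp — nonsynonymous.
Codon 6: TTG Leu / TTG Leu — identical.
Codon 7: AGT Ser / AGT Ser — identical.
Nonsynonymous differences: 2.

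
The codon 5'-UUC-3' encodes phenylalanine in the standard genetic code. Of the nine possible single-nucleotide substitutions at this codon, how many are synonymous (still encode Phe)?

Position 1: none → 0 synonymous.
Position 2: none → 0 synonymous.
Position 3: UUU → 1 synonymous.
Total: 0 + 0 + 1 = 1.

1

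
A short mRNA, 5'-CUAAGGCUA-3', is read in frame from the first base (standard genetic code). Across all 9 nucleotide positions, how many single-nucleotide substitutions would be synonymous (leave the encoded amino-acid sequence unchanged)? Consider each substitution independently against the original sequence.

Codon 1 (CUA, Leu): 4 synonymous substitutions.
Codon 2 (AGG, Arg): 2 synonymous substitutions.
Codon 3 (CUA, Leu): 4 synonymous substitutions.
Total: 4 + 2 + 4 = 10.

10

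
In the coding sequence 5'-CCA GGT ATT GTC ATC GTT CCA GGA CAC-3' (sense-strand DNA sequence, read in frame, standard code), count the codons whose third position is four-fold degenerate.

6

Codon 1 CCA (Pro): third position 4-fold.
Codon 2 GGT (Gly): third position 4-fold.
Codon 3 ATT (Ile): third position 3-fold.
Codon 4 GTC (Val): third position 4-fold.
Codon 5 ATC (Ile): third position 3-fold.
Codon 6 GTT (Val): third position 4-fold.
Codon 7 CCA (Pro): third position 4-fold.
Codon 8 GGA (Gly): third position 4-fold.
Codon 9 CAC (His): third position 2-fold.
Four-fold degenerate third positions: 6.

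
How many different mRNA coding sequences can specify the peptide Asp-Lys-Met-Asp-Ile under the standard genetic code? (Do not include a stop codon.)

24

Asp: 2 codons.
Lys: 2 codons.
Met: 1 codon.
Asp: 2 codons.
Ile: 3 codons.
2 × 2 × 1 × 2 × 3 = 24.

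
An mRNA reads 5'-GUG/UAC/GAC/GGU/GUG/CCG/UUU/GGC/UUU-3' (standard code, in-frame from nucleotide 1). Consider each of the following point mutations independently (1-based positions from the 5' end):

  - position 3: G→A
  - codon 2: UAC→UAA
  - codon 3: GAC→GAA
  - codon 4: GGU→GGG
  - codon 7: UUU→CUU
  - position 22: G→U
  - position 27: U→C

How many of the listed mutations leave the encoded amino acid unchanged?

Codon 1: GUG (Val) → GUA (Val) — synonymous.
Codon 2: UAC (Tyr) → UAA (Stop) — nonsense.
Codon 3: GAC (Asp) → GAA (Glu) — missense.
Codon 4: GGU (Gly) → GGG (Gly) — synonymous.
Codon 7: UUU (Phe) → CUU (Leu) — missense.
Codon 8: GGC (Gly) → UGC (Cys) — missense.
Codon 9: UUU (Phe) → UUC (Phe) — synonymous.
Synonymous: 3 of 7.

3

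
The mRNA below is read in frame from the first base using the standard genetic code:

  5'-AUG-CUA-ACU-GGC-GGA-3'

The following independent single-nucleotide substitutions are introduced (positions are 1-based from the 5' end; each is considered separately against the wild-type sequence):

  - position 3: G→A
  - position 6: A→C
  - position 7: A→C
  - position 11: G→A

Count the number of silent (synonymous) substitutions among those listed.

Codon 1: AUG (Met) → AUA (Ile) — missense.
Codon 2: CUA (Leu) → CUC (Leu) — synonymous.
Codon 3: ACU (Thr) → CCU (Pro) — missense.
Codon 4: GGC (Gly) → GAC (Asp) — missense.
Synonymous: 1 of 4.

1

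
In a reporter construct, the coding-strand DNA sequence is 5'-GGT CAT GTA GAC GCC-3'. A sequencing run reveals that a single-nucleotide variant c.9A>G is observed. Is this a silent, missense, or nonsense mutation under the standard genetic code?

Position 9 falls in codon 3: GTA → Val.
After the substitution the codon is GTG → Val.
Both encode Val, so the change is synonymous.

silent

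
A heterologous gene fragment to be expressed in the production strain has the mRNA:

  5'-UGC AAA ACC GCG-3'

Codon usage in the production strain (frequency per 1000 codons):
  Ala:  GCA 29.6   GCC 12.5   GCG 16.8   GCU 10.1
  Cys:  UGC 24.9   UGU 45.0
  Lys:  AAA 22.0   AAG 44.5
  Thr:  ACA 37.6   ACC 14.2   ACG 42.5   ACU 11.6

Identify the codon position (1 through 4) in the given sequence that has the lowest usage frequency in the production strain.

Codon 1 UGC (Cys): 24.9 per 1000.
Codon 2 AAA (Lys): 22.0 per 1000.
Codon 3 ACC (Thr): 14.2 per 1000.
Codon 4 GCG (Ala): 16.8 per 1000.
Lowest frequency is 14.2 at codon 3.

3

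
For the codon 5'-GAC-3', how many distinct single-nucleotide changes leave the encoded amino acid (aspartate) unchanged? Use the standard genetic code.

Position 1: none → 0 synonymous.
Position 2: none → 0 synonymous.
Position 3: GAU → 1 synonymous.
Total: 0 + 0 + 1 = 1.

1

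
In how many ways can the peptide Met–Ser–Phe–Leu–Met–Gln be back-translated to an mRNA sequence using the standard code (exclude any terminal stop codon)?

144

Met: 1 codon.
Ser: 6 codons.
Phe: 2 codons.
Leu: 6 codons.
Met: 1 codon.
Gln: 2 codons.
1 × 6 × 2 × 6 × 1 × 2 = 144.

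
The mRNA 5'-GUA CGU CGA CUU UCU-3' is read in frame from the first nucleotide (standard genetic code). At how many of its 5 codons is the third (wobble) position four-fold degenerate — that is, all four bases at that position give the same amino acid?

5

Codon 1 GUA (Val): third position 4-fold.
Codon 2 CGU (Arg): third position 4-fold.
Codon 3 CGA (Arg): third position 4-fold.
Codon 4 CUU (Leu): third position 4-fold.
Codon 5 UCU (Ser): third position 4-fold.
Four-fold degenerate third positions: 5.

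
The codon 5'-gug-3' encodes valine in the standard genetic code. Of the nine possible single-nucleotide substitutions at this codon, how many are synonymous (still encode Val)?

Position 1: none → 0 synonymous.
Position 2: none → 0 synonymous.
Position 3: GUU, GUC, GUA → 3 synonymous.
Total: 0 + 0 + 3 = 3.

3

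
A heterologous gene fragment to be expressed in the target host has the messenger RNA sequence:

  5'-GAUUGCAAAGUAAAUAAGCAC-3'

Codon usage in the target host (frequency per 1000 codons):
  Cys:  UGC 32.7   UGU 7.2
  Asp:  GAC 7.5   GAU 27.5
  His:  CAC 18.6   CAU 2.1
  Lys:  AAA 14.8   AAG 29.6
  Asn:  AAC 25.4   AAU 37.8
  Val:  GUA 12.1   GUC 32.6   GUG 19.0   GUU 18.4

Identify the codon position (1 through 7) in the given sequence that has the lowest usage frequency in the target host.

4

Codon 1 GAU (Asp): 27.5 per 1000.
Codon 2 UGC (Cys): 32.7 per 1000.
Codon 3 AAA (Lys): 14.8 per 1000.
Codon 4 GUA (Val): 12.1 per 1000.
Codon 5 AAU (Asn): 37.8 per 1000.
Codon 6 AAG (Lys): 29.6 per 1000.
Codon 7 CAC (His): 18.6 per 1000.
Lowest frequency is 12.1 at codon 4.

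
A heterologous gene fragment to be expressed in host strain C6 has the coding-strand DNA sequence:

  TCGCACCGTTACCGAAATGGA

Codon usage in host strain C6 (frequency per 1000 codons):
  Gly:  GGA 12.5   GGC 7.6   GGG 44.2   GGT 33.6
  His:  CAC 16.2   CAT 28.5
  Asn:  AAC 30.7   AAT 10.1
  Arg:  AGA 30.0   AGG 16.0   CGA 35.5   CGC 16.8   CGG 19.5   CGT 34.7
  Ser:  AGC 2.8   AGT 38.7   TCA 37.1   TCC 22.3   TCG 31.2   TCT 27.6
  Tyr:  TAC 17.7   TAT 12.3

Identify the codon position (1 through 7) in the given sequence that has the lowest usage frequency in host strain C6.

Codon 1 TCG (Ser): 31.2 per 1000.
Codon 2 CAC (His): 16.2 per 1000.
Codon 3 CGT (Arg): 34.7 per 1000.
Codon 4 TAC (Tyr): 17.7 per 1000.
Codon 5 CGA (Arg): 35.5 per 1000.
Codon 6 AAT (Asn): 10.1 per 1000.
Codon 7 GGA (Gly): 12.5 per 1000.
Lowest frequency is 10.1 at codon 6.

6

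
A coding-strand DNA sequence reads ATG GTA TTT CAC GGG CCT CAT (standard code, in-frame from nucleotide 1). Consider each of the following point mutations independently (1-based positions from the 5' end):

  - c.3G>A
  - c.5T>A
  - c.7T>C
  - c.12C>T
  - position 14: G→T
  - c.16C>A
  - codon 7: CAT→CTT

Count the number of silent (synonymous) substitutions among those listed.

1

Codon 1: ATG (Met) → ATA (Ile) — missense.
Codon 2: GTA (Val) → GAA (Glu) — missense.
Codon 3: TTT (Phe) → CTT (Leu) — missense.
Codon 4: CAC (His) → CAT (His) — synonymous.
Codon 5: GGG (Gly) → GTG (Val) — missense.
Codon 6: CCT (Pro) → ACT (Thr) — missense.
Codon 7: CAT (His) → CTT (Leu) — missense.
Synonymous: 1 of 7.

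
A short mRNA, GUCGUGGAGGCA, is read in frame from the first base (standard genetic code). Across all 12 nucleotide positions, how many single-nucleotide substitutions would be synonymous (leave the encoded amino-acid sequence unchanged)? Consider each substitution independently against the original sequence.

10

Codon 1 (GUC, Val): 3 synonymous substitutions.
Codon 2 (GUG, Val): 3 synonymous substitutions.
Codon 3 (GAG, Glu): 1 synonymous substitution.
Codon 4 (GCA, Ala): 3 synonymous substitutions.
Total: 3 + 3 + 1 + 3 = 10.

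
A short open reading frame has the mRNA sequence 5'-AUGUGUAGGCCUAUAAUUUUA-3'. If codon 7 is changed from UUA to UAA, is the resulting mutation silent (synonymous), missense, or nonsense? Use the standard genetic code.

nonsense

Position 20 falls in codon 7: UUA → Leu.
After the substitution the codon is UAA → Stop.
The new codon is a stop codon, so this is a nonsense mutation.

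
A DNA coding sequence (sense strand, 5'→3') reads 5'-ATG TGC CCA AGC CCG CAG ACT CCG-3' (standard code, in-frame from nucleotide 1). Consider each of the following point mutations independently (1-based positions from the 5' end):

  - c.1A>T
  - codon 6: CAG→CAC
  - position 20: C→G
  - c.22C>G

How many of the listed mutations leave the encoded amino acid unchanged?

0

Codon 1: ATG (Met) → TTG (Leu) — missense.
Codon 6: CAG (Gln) → CAC (His) — missense.
Codon 7: ACT (Thr) → AGT (Ser) — missense.
Codon 8: CCG (Pro) → GCG (Ala) — missense.
Synonymous: 0 of 4.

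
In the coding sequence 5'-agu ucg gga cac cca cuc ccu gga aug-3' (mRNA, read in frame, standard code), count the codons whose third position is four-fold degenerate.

Codon 1 AGU (Ser): third position 2-fold.
Codon 2 UCG (Ser): third position 4-fold.
Codon 3 GGA (Gly): third position 4-fold.
Codon 4 CAC (His): third position 2-fold.
Codon 5 CCA (Pro): third position 4-fold.
Codon 6 CUC (Leu): third position 4-fold.
Codon 7 CCU (Pro): third position 4-fold.
Codon 8 GGA (Gly): third position 4-fold.
Codon 9 AUG (Met): third position 1-fold.
Four-fold degenerate third positions: 6.

6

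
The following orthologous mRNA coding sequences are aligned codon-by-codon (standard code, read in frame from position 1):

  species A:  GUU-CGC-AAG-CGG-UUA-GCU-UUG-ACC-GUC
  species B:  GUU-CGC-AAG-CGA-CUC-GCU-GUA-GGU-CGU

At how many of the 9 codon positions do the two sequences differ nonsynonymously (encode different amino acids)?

3

Codon 1: GUU Val / GUU Val — identical.
Codon 2: CGC Arg / CGC Arg — identical.
Codon 3: AAG Lys / AAG Lys — identical.
Codon 4: CGG Arg / CGA Arg — synonymous.
Codon 5: UUA Leu / CUC Leu — synonymous.
Codon 6: GCU Ala / GCU Ala — identical.
Codon 7: UUG Leu / GUA Val — nonsynonymous.
Codon 8: ACC Thr / GGU Gly — nonsynonymous.
Codon 9: GUC Val / CGU Arg — nonsynonymous.
Nonsynonymous differences: 3.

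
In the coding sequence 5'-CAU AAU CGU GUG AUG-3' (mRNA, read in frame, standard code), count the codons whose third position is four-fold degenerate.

2

Codon 1 CAU (His): third position 2-fold.
Codon 2 AAU (Asn): third position 2-fold.
Codon 3 CGU (Arg): third position 4-fold.
Codon 4 GUG (Val): third position 4-fold.
Codon 5 AUG (Met): third position 1-fold.
Four-fold degenerate third positions: 2.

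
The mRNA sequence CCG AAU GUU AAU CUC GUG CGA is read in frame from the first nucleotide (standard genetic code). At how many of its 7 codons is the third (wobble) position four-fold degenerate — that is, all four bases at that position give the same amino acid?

Codon 1 CCG (Pro): third position 4-fold.
Codon 2 AAU (Asn): third position 2-fold.
Codon 3 GUU (Val): third position 4-fold.
Codon 4 AAU (Asn): third position 2-fold.
Codon 5 CUC (Leu): third position 4-fold.
Codon 6 GUG (Val): third position 4-fold.
Codon 7 CGA (Arg): third position 4-fold.
Four-fold degenerate third positions: 5.

5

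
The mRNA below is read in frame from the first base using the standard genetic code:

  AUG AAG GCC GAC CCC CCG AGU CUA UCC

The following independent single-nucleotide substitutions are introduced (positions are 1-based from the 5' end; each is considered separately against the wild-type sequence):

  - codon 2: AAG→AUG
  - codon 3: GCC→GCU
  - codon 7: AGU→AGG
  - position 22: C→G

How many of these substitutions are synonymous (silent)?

Codon 2: AAG (Lys) → AUG (Met) — missense.
Codon 3: GCC (Ala) → GCU (Ala) — synonymous.
Codon 7: AGU (Ser) → AGG (Arg) — missense.
Codon 8: CUA (Leu) → GUA (Val) — missense.
Synonymous: 1 of 4.

1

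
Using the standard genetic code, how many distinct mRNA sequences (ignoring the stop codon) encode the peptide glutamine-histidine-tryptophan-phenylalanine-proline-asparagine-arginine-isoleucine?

Gln: 2 codons.
His: 2 codons.
Trp: 1 codon.
Phe: 2 codons.
Pro: 4 codons.
Asn: 2 codons.
Arg: 6 codons.
Ile: 3 codons.
2 × 2 × 1 × 2 × 4 × 2 × 6 × 3 = 1152.

1152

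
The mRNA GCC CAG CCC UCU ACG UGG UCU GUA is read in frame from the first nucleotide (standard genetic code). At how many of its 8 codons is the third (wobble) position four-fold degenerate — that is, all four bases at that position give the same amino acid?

Codon 1 GCC (Ala): third position 4-fold.
Codon 2 CAG (Gln): third position 2-fold.
Codon 3 CCC (Pro): third position 4-fold.
Codon 4 UCU (Ser): third position 4-fold.
Codon 5 ACG (Thr): third position 4-fold.
Codon 6 UGG (Trp): third position 1-fold.
Codon 7 UCU (Ser): third position 4-fold.
Codon 8 GUA (Val): third position 4-fold.
Four-fold degenerate third positions: 6.

6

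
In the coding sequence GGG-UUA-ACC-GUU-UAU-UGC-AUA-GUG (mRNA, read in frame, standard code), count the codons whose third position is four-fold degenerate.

Codon 1 GGG (Gly): third position 4-fold.
Codon 2 UUA (Leu): third position 2-fold.
Codon 3 ACC (Thr): third position 4-fold.
Codon 4 GUU (Val): third position 4-fold.
Codon 5 UAU (Tyr): third position 2-fold.
Codon 6 UGC (Cys): third position 2-fold.
Codon 7 AUA (Ile): third position 3-fold.
Codon 8 GUG (Val): third position 4-fold.
Four-fold degenerate third positions: 4.

4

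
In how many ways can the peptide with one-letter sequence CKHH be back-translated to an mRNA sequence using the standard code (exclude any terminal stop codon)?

Cys: 2 codons.
Lys: 2 codons.
His: 2 codons.
His: 2 codons.
2 × 2 × 2 × 2 = 16.

16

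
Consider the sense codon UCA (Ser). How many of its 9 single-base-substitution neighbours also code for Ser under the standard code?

Position 1: none → 0 synonymous.
Position 2: none → 0 synonymous.
Position 3: UCU, UCC, UCG → 3 synonymous.
Total: 0 + 0 + 3 = 3.

3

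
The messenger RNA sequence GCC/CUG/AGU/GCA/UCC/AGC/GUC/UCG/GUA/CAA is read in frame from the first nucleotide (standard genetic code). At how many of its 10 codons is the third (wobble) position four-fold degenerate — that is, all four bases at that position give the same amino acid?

7

Codon 1 GCC (Ala): third position 4-fold.
Codon 2 CUG (Leu): third position 4-fold.
Codon 3 AGU (Ser): third position 2-fold.
Codon 4 GCA (Ala): third position 4-fold.
Codon 5 UCC (Ser): third position 4-fold.
Codon 6 AGC (Ser): third position 2-fold.
Codon 7 GUC (Val): third position 4-fold.
Codon 8 UCG (Ser): third position 4-fold.
Codon 9 GUA (Val): third position 4-fold.
Codon 10 CAA (Gln): third position 2-fold.
Four-fold degenerate third positions: 7.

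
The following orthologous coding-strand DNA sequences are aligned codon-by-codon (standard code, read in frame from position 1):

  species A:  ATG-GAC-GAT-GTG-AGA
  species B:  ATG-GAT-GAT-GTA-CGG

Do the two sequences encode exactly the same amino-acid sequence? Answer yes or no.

Codon 1: ATG Met / ATG Met — identical.
Codon 2: GAC Asp / GAT Asp — synonymous.
Codon 3: GAT Asp / GAT Asp — identical.
Codon 4: GTG Val / GTA Val — synonymous.
Codon 5: AGA Arg / CGG Arg — synonymous.
Nonsynonymous differences: 0 → same protein.

yes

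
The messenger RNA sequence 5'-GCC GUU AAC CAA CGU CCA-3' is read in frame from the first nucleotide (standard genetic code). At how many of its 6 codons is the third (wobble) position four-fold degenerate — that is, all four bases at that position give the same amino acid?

4

Codon 1 GCC (Ala): third position 4-fold.
Codon 2 GUU (Val): third position 4-fold.
Codon 3 AAC (Asn): third position 2-fold.
Codon 4 CAA (Gln): third position 2-fold.
Codon 5 CGU (Arg): third position 4-fold.
Codon 6 CCA (Pro): third position 4-fold.
Four-fold degenerate third positions: 4.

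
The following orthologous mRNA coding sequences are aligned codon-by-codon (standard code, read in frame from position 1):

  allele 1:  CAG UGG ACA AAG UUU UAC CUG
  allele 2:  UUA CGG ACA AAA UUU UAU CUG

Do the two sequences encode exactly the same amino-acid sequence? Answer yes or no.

Codon 1: CAG Gln / UUA Leu — nonsynonymous.
Codon 2: UGG Trp / CGG Arg — nonsynonymous.
Codon 3: ACA Thr / ACA Thr — identical.
Codon 4: AAG Lys / AAA Lys — synonymous.
Codon 5: UUU Phe / UUU Phe — identical.
Codon 6: UAC Tyr / UAU Tyr — synonymous.
Codon 7: CUG Leu / CUG Leu — identical.
Nonsynonymous differences: 2 → different protein.

no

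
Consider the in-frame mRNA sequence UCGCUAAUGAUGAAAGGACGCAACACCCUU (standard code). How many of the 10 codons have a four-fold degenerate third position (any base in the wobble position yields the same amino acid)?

Codon 1 UCG (Ser): third position 4-fold.
Codon 2 CUA (Leu): third position 4-fold.
Codon 3 AUG (Met): third position 1-fold.
Codon 4 AUG (Met): third position 1-fold.
Codon 5 AAA (Lys): third position 2-fold.
Codon 6 GGA (Gly): third position 4-fold.
Codon 7 CGC (Arg): third position 4-fold.
Codon 8 AAC (Asn): third position 2-fold.
Codon 9 ACC (Thr): third position 4-fold.
Codon 10 CUU (Leu): third position 4-fold.
Four-fold degenerate third positions: 6.

6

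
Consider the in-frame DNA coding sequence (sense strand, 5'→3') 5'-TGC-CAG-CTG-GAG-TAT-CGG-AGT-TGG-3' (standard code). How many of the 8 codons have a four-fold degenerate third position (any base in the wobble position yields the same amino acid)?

Codon 1 TGC (Cys): third position 2-fold.
Codon 2 CAG (Gln): third position 2-fold.
Codon 3 CTG (Leu): third position 4-fold.
Codon 4 GAG (Glu): third position 2-fold.
Codon 5 TAT (Tyr): third position 2-fold.
Codon 6 CGG (Arg): third position 4-fold.
Codon 7 AGT (Ser): third position 2-fold.
Codon 8 TGG (Trp): third position 1-fold.
Four-fold degenerate third positions: 2.

2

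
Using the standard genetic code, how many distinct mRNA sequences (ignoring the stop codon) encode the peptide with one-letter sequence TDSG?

192

Thr: 4 codons.
Asp: 2 codons.
Ser: 6 codons.
Gly: 4 codons.
4 × 2 × 6 × 4 = 192.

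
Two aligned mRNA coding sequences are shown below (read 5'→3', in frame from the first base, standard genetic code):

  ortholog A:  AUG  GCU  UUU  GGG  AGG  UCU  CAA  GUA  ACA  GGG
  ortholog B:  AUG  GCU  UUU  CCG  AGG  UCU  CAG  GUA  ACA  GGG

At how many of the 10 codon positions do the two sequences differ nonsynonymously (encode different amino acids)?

1

Codon 1: AUG Met / AUG Met — identical.
Codon 2: GCU Ala / GCU Ala — identical.
Codon 3: UUU Phe / UUU Phe — identical.
Codon 4: GGG Gly / CCG Pro — nonsynonymous.
Codon 5: AGG Arg / AGG Arg — identical.
Codon 6: UCU Ser / UCU Ser — identical.
Codon 7: CAA Gln / CAG Gln — synonymous.
Codon 8: GUA Val / GUA Val — identical.
Codon 9: ACA Thr / ACA Thr — identical.
Codon 10: GGG Gly / GGG Gly — identical.
Nonsynonymous differences: 1.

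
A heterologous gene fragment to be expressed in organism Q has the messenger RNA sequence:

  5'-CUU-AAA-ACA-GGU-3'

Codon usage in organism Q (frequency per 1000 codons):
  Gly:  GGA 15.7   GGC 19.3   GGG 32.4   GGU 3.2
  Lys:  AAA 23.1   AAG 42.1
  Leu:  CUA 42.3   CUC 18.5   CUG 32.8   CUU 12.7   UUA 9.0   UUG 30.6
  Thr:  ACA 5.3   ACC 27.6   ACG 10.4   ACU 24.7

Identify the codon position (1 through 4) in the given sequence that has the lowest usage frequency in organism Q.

4

Codon 1 CUU (Leu): 12.7 per 1000.
Codon 2 AAA (Lys): 23.1 per 1000.
Codon 3 ACA (Thr): 5.3 per 1000.
Codon 4 GGU (Gly): 3.2 per 1000.
Lowest frequency is 3.2 at codon 4.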